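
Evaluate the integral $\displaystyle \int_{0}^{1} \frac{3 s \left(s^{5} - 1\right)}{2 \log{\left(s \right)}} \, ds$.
$\log{\left(\frac{7 \sqrt{14}}{4} \right)}$

Replace the exponent $6$ by a parameter $a$: let $I(a) = \int_{0}^{1} \frac{3 \left(- s + s^{a}\right)}{2 \log{\left(s \right)}} \, ds$.

Since $\dfrac{\partial}{\partial a}\,s^{a} = s^{a} \ln s$, the $\ln s$ in the denominator cancels and
$$\frac{dI}{da} = \int_{0}^{1} \frac{3}{2} s^{a} \, ds = \frac{3}{2} \left[\frac{s^{a+1}}{a+1}\right]_0^1 = \frac{3}{2 \left(a + 1\right)}.$$

Integrating with respect to $a$ gives $I(a) = \frac{3 \log{\left(a + 1 \right)}}{2} - \frac{3 \log{\left(2 \right)}}{2} + C$.

At $a = 1$ the integrand is identically $0$, so $I(1) = 0$. The closed form gives $0$, hence $C = 0$.

Setting $a = 6$:
$$I = \log{\left(\frac{7 \sqrt{14}}{4} \right)}.$$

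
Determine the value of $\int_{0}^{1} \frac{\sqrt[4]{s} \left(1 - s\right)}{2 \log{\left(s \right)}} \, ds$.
$- \log{\left(3 \right)} + \frac{\log{\left(5 \right)}}{2}$

Consider the one-parameter family: let $I(a) = \int_{0}^{1} \frac{- s^{\frac{5}{4}} + s^{a}}{2 \log{\left(s \right)}} \, ds$.

Since $\dfrac{\partial}{\partial a}\,s^{a} = s^{a} \ln s$, the $\ln s$ in the denominator cancels and
$$\frac{dI}{da} = \int_{0}^{1} \frac{1}{2} s^{a} \, ds = \frac{1}{2} \left[\frac{s^{a+1}}{a+1}\right]_0^1 = \frac{1}{2 \left(a + 1\right)}.$$

Integrating with respect to $a$ gives $I(a) = \log{\left(\frac{2 \sqrt{a + 1}}{3} \right)} + C$.

At $a = \frac{5}{4}$ the integrand is identically $0$, so $I(\frac{5}{4}) = 0$. The closed form gives $0$, hence $C = 0$.

Setting $a = \frac{1}{4}$:
$$I = - \log{\left(3 \right)} + \frac{\log{\left(5 \right)}}{2}.$$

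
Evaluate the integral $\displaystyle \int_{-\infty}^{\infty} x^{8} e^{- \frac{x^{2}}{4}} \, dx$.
$3360 \sqrt{\pi}$

Consider the simpler parametrised integral
$$J(a) = \int_{-\infty}^{\infty} e^{- a x^{2}} \, dx = \frac{\sqrt{\pi}}{\sqrt{a}}.$$

Differentiating under the integral sign brings down a factor of $(-x^2)$:
$$\frac{dJ}{da} = \int_{-\infty}^{\infty} - x^{2} e^{- a x^{2}} \, dx = - \frac{\sqrt{\pi}}{2 a^{\frac{3}{2}}}.$$

Repeating $4$ times in total — each differentiation brings down another $(-x^2)$ — gives
$$\frac{d^{4}J}{da^{4}} = \int_{-\infty}^{\infty} x^{8} e^{- a x^{2}} \, dx = \frac{105 \sqrt{\pi}}{16 a^{\frac{9}{2}}},$$
and the integrand here is exactly the target integrand, so $I = \frac{105 \sqrt{\pi}}{16 a^{\frac{9}{2}}}$.

Setting $a = \frac{1}{4}$:
$$I = 3360 \sqrt{\pi}.$$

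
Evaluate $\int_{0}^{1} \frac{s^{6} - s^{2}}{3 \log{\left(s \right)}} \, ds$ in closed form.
$- \frac{\log{\left(3 \right)}}{3} + \frac{\log{\left(7 \right)}}{3}$

Introduce a parameter $a$ in the exponent: let $I(a) = \int_{0}^{1} \frac{- s^{2} + s^{a}}{3 \log{\left(s \right)}} \, ds$.

Since $\dfrac{\partial}{\partial a}\,s^{a} = s^{a} \ln s$, the $\ln s$ in the denominator cancels and
$$\frac{dI}{da} = \int_{0}^{1} \frac{1}{3} s^{a} \, ds = \frac{1}{3} \left[\frac{s^{a+1}}{a+1}\right]_0^1 = \frac{1}{3 \left(a + 1\right)}.$$

Integrating with respect to $a$ gives $I(a) = \frac{\log{\left(a + 1 \right)}}{3} - \frac{\log{\left(3 \right)}}{3} + C$.

At $a = 2$ the integrand is identically $0$, so $I(2) = 0$. The closed form gives $0$, hence $C = 0$.

Setting $a = 6$:
$$I = - \frac{\log{\left(3 \right)}}{3} + \frac{\log{\left(7 \right)}}{3}.$$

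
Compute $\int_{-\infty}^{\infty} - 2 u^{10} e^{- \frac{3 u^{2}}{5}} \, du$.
$- \frac{109375 \sqrt{15} \sqrt{\pi}}{432}$

Begin with the known integral
$$J(a) = \int_{-\infty}^{\infty} - 2 e^{- a u^{2}} \, du = - \frac{2 \sqrt{\pi}}{\sqrt{a}}.$$

Differentiating under the integral sign brings down a factor of $(-u^2)$:
$$\frac{dJ}{da} = \int_{-\infty}^{\infty} 2 u^{2} e^{- a u^{2}} \, du = \frac{\sqrt{\pi}}{a^{\frac{3}{2}}}.$$

Repeating $5$ times in total — each differentiation brings down another $(-u^2)$ — gives
$$\frac{d^{5}J}{da^{5}} = \int_{-\infty}^{\infty} 2 u^{10} e^{- a u^{2}} \, du = \frac{945 \sqrt{\pi}}{16 a^{\frac{11}{2}}},$$
and the integrand here is $(-1)^{5}$ times the target integrand, so $I = (-1)^{5}\,\frac{d^{5}J}{da^{5}} = - \frac{945 \sqrt{\pi}}{16 a^{\frac{11}{2}}}$.

Setting $a = \frac{3}{5}$:
$$I = - \frac{109375 \sqrt{15} \sqrt{\pi}}{432}.$$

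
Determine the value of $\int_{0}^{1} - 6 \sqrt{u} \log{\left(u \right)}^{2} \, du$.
$- \frac{32}{9}$

Begin with the known integral
$$J(a) = \int_{0}^{1} - 6 u^{a} \, du = - \frac{6}{a + 1}.$$

Differentiating under the integral sign brings down a factor of $\ln u$:
$$\frac{dJ}{da} = \int_{0}^{1} - 6 u^{a} \log{\left(u \right)} \, du = \frac{6}{\left(a + 1\right)^{2}}.$$

Repeating twice in total — each differentiation brings down another $\ln u$ — gives
$$\frac{d^{2}J}{da^{2}} = \int_{0}^{1} - 6 u^{a} \log{\left(u \right)}^{2} \, du = - \frac{12}{\left(a + 1\right)^{3}},$$
and the integrand here is exactly the target integrand, so $I = - \frac{12}{\left(a + 1\right)^{3}}$.

Setting $a = \frac{1}{2}$:
$$I = - \frac{32}{9}.$$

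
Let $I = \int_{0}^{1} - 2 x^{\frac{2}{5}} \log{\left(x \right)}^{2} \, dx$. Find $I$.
$- \frac{500}{343}$

Consider the simpler parametrised integral
$$J(a) = \int_{0}^{1} - 2 x^{a} \, dx = - \frac{2}{a + 1}.$$

Differentiating under the integral sign brings down a factor of $\ln x$:
$$\frac{dJ}{da} = \int_{0}^{1} - 2 x^{a} \log{\left(x \right)} \, dx = \frac{2}{\left(a + 1\right)^{2}}.$$

Repeating twice in total — each differentiation brings down another $\ln x$ — gives
$$\frac{d^{2}J}{da^{2}} = \int_{0}^{1} - 2 x^{a} \log{\left(x \right)}^{2} \, dx = - \frac{4}{\left(a + 1\right)^{3}},$$
and the integrand here is exactly the target integrand, so $I = - \frac{4}{\left(a + 1\right)^{3}}$.

Setting $a = \frac{2}{5}$:
$$I = - \frac{500}{343}.$$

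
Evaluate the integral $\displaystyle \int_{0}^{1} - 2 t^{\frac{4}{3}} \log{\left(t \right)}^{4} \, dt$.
$- \frac{11664}{16807}$

Consider the simpler parametrised integral
$$J(a) = \int_{0}^{1} - 2 t^{a} \, dt = - \frac{2}{a + 1}.$$

Differentiating under the integral sign brings down a factor of $\ln t$:
$$\frac{dJ}{da} = \int_{0}^{1} - 2 t^{a} \log{\left(t \right)} \, dt = \frac{2}{\left(a + 1\right)^{2}}.$$

Repeating $4$ times in total — each differentiation brings down another $\ln t$ — gives
$$\frac{d^{4}J}{da^{4}} = \int_{0}^{1} - 2 t^{a} \log{\left(t \right)}^{4} \, dt = - \frac{48}{\left(a + 1\right)^{5}},$$
and the integrand here is exactly the target integrand, so $I = - \frac{48}{\left(a + 1\right)^{5}}$.

Setting $a = \frac{4}{3}$:
$$I = - \frac{11664}{16807}.$$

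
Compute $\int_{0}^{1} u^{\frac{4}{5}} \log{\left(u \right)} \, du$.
$- \frac{25}{81}$

Consider the simpler parametrised integral
$$J(a) = \int_{0}^{1} u^{a} \, du = \frac{1}{a + 1}.$$

Differentiating under the integral sign brings down a factor of $\ln u$:
$$\frac{dJ}{da} = \int_{0}^{1} u^{a} \log{\left(u \right)} \, du = - \frac{1}{\left(a + 1\right)^{2}}.$$

The integral on the left is $I$, so $I = - \frac{1}{\left(a + 1\right)^{2}}$.

Setting $a = \frac{4}{5}$:
$$I = - \frac{25}{81}.$$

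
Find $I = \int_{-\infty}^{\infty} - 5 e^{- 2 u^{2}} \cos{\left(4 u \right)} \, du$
$- \frac{5 \sqrt{2} \sqrt{\pi}}{2 e^{2}}$

Let $b$ denote the cosine frequency and define $I(b) = \int_{-\infty}^{\infty} - 5 e^{- 2 u^{2}} \cos{\left(b u \right)} \, du$.

Differentiating under the integral sign,
$$I'(b) = \int_{-\infty}^{\infty} 5 u e^{- 2 u^{2}} \sin{\left(b u \right)} \, du.$$

Integrate $\int_{-\infty}^{\infty} u \sin(b u)\, e^{- 2 u^{2}}\, du$ by parts with $w = \sin(b u)$ and $dv = u\, e^{- 2 u^{2}}\, du$, giving $v = - \frac{e^{- 2 u^{2}}}{4}$. The boundary term vanishes and
$$\int_{-\infty}^{\infty} u \sin(b u)\, e^{- 2 u^{2}}\, du = \frac{b}{4} \int_{-\infty}^{\infty} \cos(b u)\, e^{- 2 u^{2}}\, du,$$
so $I'(b) = - \frac{b}{4}\, I(b)$.

This is a separable first-order ODE; solving with the initial condition $I(0) = \int_{-\infty}^{\infty} - 5 e^{- 2 u^{2}}\,du = - \frac{5 \sqrt{2} \sqrt{\pi}}{2}$ gives
$$I(b) = - \frac{5 \sqrt{2} \sqrt{\pi} e^{- \frac{b^{2}}{8}}}{2}.$$

Setting $b = 4$:
$$I = - \frac{5 \sqrt{2} \sqrt{\pi}}{2 e^{2}}.$$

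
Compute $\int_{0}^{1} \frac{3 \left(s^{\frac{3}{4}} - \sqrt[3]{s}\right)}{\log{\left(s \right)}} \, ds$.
$- \log{\left(\frac{4096}{9261} \right)}$

Consider the one-parameter family: let $I(a) = \int_{0}^{1} \frac{3 \left(s^{\frac{3}{4}} - s^{a}\right)}{\log{\left(s \right)}} \, ds$.

Since $\dfrac{\partial}{\partial a}\,s^{a} = s^{a} \ln s$, the $\ln s$ in the denominator cancels and
$$\frac{dI}{da} = \int_{0}^{1} -3 s^{a} \, ds = -3 \left[\frac{s^{a+1}}{a+1}\right]_0^1 = - \frac{3}{a + 1}.$$

Integrating with respect to $a$ gives $I(a) = - \log{\left(\frac{64 \left(a + 1\right)^{3}}{343} \right)} + C$.

At $a = \frac{3}{4}$ the integrand is identically $0$, so $I(\frac{3}{4}) = 0$. The closed form gives $0$, hence $C = 0$.

Setting $a = \frac{1}{3}$:
$$I = - \log{\left(\frac{4096}{9261} \right)}.$$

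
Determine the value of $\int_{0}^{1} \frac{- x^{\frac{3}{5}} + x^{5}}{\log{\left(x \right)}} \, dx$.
$\log{\left(\frac{15}{4} \right)}$

Consider the one-parameter family: let $I(a) = \int_{0}^{1} \frac{- x^{\frac{3}{5}} + x^{a}}{\log{\left(x \right)}} \, dx$.

Since $\dfrac{\partial}{\partial a}\,x^{a} = x^{a} \ln x$, the $\ln x$ in the denominator cancels and
$$\frac{dI}{da} = \int_{0}^{1} x^{a} \, dx = \left[\frac{x^{a+1}}{a+1}\right]_0^1 = \frac{1}{a + 1}.$$

Integrating with respect to $a$ gives $I(a) = \log{\left(\frac{5 a}{8} + \frac{5}{8} \right)} + C$.

At $a = \frac{3}{5}$ the integrand is identically $0$, so $I(\frac{3}{5}) = 0$. The closed form gives $0$, hence $C = 0$.

Setting $a = 5$:
$$I = \log{\left(\frac{15}{4} \right)}.$$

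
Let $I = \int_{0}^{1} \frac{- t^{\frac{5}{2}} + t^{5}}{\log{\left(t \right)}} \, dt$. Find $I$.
$\log{\left(\frac{12}{7} \right)}$

Replace the exponent $5$ by a parameter $a$: let $I(a) = \int_{0}^{1} \frac{- t^{\frac{5}{2}} + t^{a}}{\log{\left(t \right)}} \, dt$.

Since $\dfrac{\partial}{\partial a}\,t^{a} = t^{a} \ln t$, the $\ln t$ in the denominator cancels and
$$\frac{dI}{da} = \int_{0}^{1} t^{a} \, dt = \left[\frac{t^{a+1}}{a+1}\right]_0^1 = \frac{1}{a + 1}.$$

Integrating with respect to $a$ gives $I(a) = \log{\left(\frac{2 a}{7} + \frac{2}{7} \right)} + C$.

At $a = \frac{5}{2}$ the integrand is identically $0$, so $I(\frac{5}{2}) = 0$. The closed form gives $0$, hence $C = 0$.

Setting $a = 5$:
$$I = \log{\left(\frac{12}{7} \right)}.$$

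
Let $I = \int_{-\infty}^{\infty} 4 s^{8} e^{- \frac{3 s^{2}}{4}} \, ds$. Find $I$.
$\frac{4480 \sqrt{3} \sqrt{\pi}}{81}$

Consider the simpler parametrised integral
$$J(a) = \int_{-\infty}^{\infty} 4 e^{- a s^{2}} \, ds = \frac{4 \sqrt{\pi}}{\sqrt{a}}.$$

Differentiating under the integral sign brings down a factor of $(-s^2)$:
$$\frac{dJ}{da} = \int_{-\infty}^{\infty} - 4 s^{2} e^{- a s^{2}} \, ds = - \frac{2 \sqrt{\pi}}{a^{\frac{3}{2}}}.$$

Repeating $4$ times in total — each differentiation brings down another $(-s^2)$ — gives
$$\frac{d^{4}J}{da^{4}} = \int_{-\infty}^{\infty} 4 s^{8} e^{- a s^{2}} \, ds = \frac{105 \sqrt{\pi}}{4 a^{\frac{9}{2}}},$$
and the integrand here is exactly the target integrand, so $I = \frac{105 \sqrt{\pi}}{4 a^{\frac{9}{2}}}$.

Setting $a = \frac{3}{4}$:
$$I = \frac{4480 \sqrt{3} \sqrt{\pi}}{81}.$$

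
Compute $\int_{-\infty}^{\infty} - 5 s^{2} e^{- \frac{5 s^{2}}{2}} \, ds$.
$- \frac{\sqrt{10} \sqrt{\pi}}{5}$

Consider the simpler parametrised integral
$$J(a) = \int_{-\infty}^{\infty} - 5 e^{- a s^{2}} \, ds = - \frac{5 \sqrt{\pi}}{\sqrt{a}}.$$

Differentiating under the integral sign brings down a factor of $(-s^2)$:
$$\frac{dJ}{da} = \int_{-\infty}^{\infty} 5 s^{2} e^{- a s^{2}} \, ds = \frac{5 \sqrt{\pi}}{2 a^{\frac{3}{2}}}.$$

The integral on the left is $-I$, so $I = - \frac{5 \sqrt{\pi}}{2 a^{\frac{3}{2}}}$.

Setting $a = \frac{5}{2}$:
$$I = - \frac{\sqrt{10} \sqrt{\pi}}{5}.$$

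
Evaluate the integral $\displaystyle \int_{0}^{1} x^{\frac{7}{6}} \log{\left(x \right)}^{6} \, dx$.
$\frac{201553920}{62748517}$

Start from the elementary integral
$$J(a) = \int_{0}^{1} x^{a} \, dx = \frac{1}{a + 1}.$$

Differentiating under the integral sign brings down a factor of $\ln x$:
$$\frac{dJ}{da} = \int_{0}^{1} x^{a} \log{\left(x \right)} \, dx = - \frac{1}{\left(a + 1\right)^{2}}.$$

Repeating $6$ times in total — each differentiation brings down another $\ln x$ — gives
$$\frac{d^{6}J}{da^{6}} = \int_{0}^{1} x^{a} \log{\left(x \right)}^{6} \, dx = \frac{720}{\left(a + 1\right)^{7}},$$
and the integrand here is exactly the target integrand, so $I = \frac{720}{\left(a + 1\right)^{7}}$.

Setting $a = \frac{7}{6}$:
$$I = \frac{201553920}{62748517}.$$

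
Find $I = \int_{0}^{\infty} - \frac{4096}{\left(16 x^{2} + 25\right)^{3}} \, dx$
$- \frac{192 \pi}{3125}$

Recall the elementary integral
$$J(a) = \int_{0}^{\infty} - \frac{1}{a^{2} + x^{2}} \, dx = - \frac{\pi}{2 a}.$$

Differentiating under the integral sign with respect to $a$,
$$\frac{dJ}{da} = \int_{0}^{\infty} \frac{2 a}{\left(a^{2} + x^{2}\right)^{2}} \, dx = \frac{\pi}{2 a^{2}},$$
so $\int_{0}^{\infty} - \frac{1}{\left(a^{2} + x^{2}\right)^{2}} \, dx = - \frac{\pi}{4 a^{3}}$.

Repeating — each differentiation of $1/(x^2+a^2)^j$ produces $-2ja/(x^2+a^2)^{j+1}$ — and dividing through by $-2ja$ at each step yields, after $2$ differentiations in total,
$$\int_{0}^{\infty} - \frac{1}{\left(a^{2} + x^{2}\right)^{3}} \, dx = - \frac{3 \pi}{16 a^{5}}.$$

Setting $a = \frac{5}{4}$:
$$I = - \frac{192 \pi}{3125}.$$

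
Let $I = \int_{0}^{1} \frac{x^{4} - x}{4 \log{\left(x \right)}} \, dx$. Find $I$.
$- \frac{\log{\left(2 \right)}}{4} + \frac{\log{\left(5 \right)}}{4}$

Replace the exponent $1$ by a parameter $a$: let $I(a) = \int_{0}^{1} \frac{x^{4} - x^{a}}{4 \log{\left(x \right)}} \, dx$.

Since $\dfrac{\partial}{\partial a}\,x^{a} = x^{a} \ln x$, the $\ln x$ in the denominator cancels and
$$\frac{dI}{da} = \int_{0}^{1} - \frac{1}{4} x^{a} \, dx = - \frac{1}{4} \left[\frac{x^{a+1}}{a+1}\right]_0^1 = - \frac{1}{4 a + 4}.$$

Integrating with respect to $a$ gives $I(a) = - \frac{\log{\left(a + 1 \right)}}{4} + \frac{\log{\left(5 \right)}}{4} + C$.

At $a = 4$ the integrand is identically $0$, so $I(4) = 0$. The closed form gives $0$, hence $C = 0$.

Setting $a = 1$:
$$I = - \frac{\log{\left(2 \right)}}{4} + \frac{\log{\left(5 \right)}}{4}.$$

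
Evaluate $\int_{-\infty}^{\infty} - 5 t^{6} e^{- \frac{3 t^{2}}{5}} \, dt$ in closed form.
$- \frac{3125 \sqrt{15} \sqrt{\pi}}{216}$

Consider the simpler parametrised integral
$$J(a) = \int_{-\infty}^{\infty} - 5 e^{- a t^{2}} \, dt = - \frac{5 \sqrt{\pi}}{\sqrt{a}}.$$

Differentiating under the integral sign brings down a factor of $(-t^2)$:
$$\frac{dJ}{da} = \int_{-\infty}^{\infty} 5 t^{2} e^{- a t^{2}} \, dt = \frac{5 \sqrt{\pi}}{2 a^{\frac{3}{2}}}.$$

Repeating $3$ times in total — each differentiation brings down another $(-t^2)$ — gives
$$\frac{d^{3}J}{da^{3}} = \int_{-\infty}^{\infty} 5 t^{6} e^{- a t^{2}} \, dt = \frac{75 \sqrt{\pi}}{8 a^{\frac{7}{2}}},$$
and the integrand here is $(-1)^{3}$ times the target integrand, so $I = (-1)^{3}\,\frac{d^{3}J}{da^{3}} = - \frac{75 \sqrt{\pi}}{8 a^{\frac{7}{2}}}$.

Setting $a = \frac{3}{5}$:
$$I = - \frac{3125 \sqrt{15} \sqrt{\pi}}{216}.$$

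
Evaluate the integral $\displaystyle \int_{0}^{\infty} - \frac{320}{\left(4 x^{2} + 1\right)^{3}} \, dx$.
$- 30 \pi$

Begin with the known result
$$J(a) = \int_{0}^{\infty} - \frac{5}{a^{2} + x^{2}} \, dx = - \frac{5 \pi}{2 a}.$$

Differentiating under the integral sign with respect to $a$,
$$\frac{dJ}{da} = \int_{0}^{\infty} \frac{10 a}{\left(a^{2} + x^{2}\right)^{2}} \, dx = \frac{5 \pi}{2 a^{2}},$$
so $\int_{0}^{\infty} - \frac{5}{\left(a^{2} + x^{2}\right)^{2}} \, dx = - \frac{5 \pi}{4 a^{3}}$.

Repeating — each differentiation of $1/(x^2+a^2)^j$ produces $-2ja/(x^2+a^2)^{j+1}$ — and dividing through by $-2ja$ at each step yields, after $2$ differentiations in total,
$$\int_{0}^{\infty} - \frac{5}{\left(a^{2} + x^{2}\right)^{3}} \, dx = - \frac{15 \pi}{16 a^{5}}.$$

Setting $a = \frac{1}{2}$:
$$I = - 30 \pi.$$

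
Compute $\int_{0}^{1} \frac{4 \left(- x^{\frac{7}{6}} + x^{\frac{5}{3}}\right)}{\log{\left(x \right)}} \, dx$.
$- \log{\left(\frac{28561}{65536} \right)}$

Consider the one-parameter family: let $I(a) = \int_{0}^{1} \frac{4 \left(x^{\frac{5}{3}} - x^{a}\right)}{\log{\left(x \right)}} \, dx$.

Since $\dfrac{\partial}{\partial a}\,x^{a} = x^{a} \ln x$, the $\ln x$ in the denominator cancels and
$$\frac{dI}{da} = \int_{0}^{1} -4 x^{a} \, dx = -4 \left[\frac{x^{a+1}}{a+1}\right]_0^1 = - \frac{4}{a + 1}.$$

Integrating with respect to $a$ gives $I(a) = - \log{\left(\frac{81 \left(a + 1\right)^{4}}{4096} \right)} + C$.

At $a = \frac{5}{3}$ the integrand is identically $0$, so $I(\frac{5}{3}) = 0$. The closed form gives $0$, hence $C = 0$.

Setting $a = \frac{7}{6}$:
$$I = - \log{\left(\frac{28561}{65536} \right)}.$$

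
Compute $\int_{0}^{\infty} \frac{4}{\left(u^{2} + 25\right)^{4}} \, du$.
$\frac{\pi}{125000}$

Begin with the known result
$$J(a) = \int_{0}^{\infty} \frac{4}{a^{2} + u^{2}} \, du = \frac{2 \pi}{a}.$$

Differentiating under the integral sign with respect to $a$,
$$\frac{dJ}{da} = \int_{0}^{\infty} - \frac{8 a}{\left(a^{2} + u^{2}\right)^{2}} \, du = - \frac{2 \pi}{a^{2}},$$
so $\int_{0}^{\infty} \frac{4}{\left(a^{2} + u^{2}\right)^{2}} \, du = \frac{\pi}{a^{3}}$.

Repeating — each differentiation of $1/(u^2+a^2)^j$ produces $-2ja/(u^2+a^2)^{j+1}$ — and dividing through by $-2ja$ at each step yields, after $3$ differentiations in total,
$$\int_{0}^{\infty} \frac{4}{\left(a^{2} + u^{2}\right)^{4}} \, du = \frac{5 \pi}{8 a^{7}}.$$

Setting $a = 5$:
$$I = \frac{\pi}{125000}.$$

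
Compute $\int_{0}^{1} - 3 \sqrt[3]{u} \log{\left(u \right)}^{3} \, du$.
$\frac{729}{128}$

Begin with the known integral
$$J(a) = \int_{0}^{1} - 3 u^{a} \, du = - \frac{3}{a + 1}.$$

Differentiating under the integral sign brings down a factor of $\ln u$:
$$\frac{dJ}{da} = \int_{0}^{1} - 3 u^{a} \log{\left(u \right)} \, du = \frac{3}{\left(a + 1\right)^{2}}.$$

Repeating $3$ times in total — each differentiation brings down another $\ln u$ — gives
$$\frac{d^{3}J}{da^{3}} = \int_{0}^{1} - 3 u^{a} \log{\left(u \right)}^{3} \, du = \frac{18}{\left(a + 1\right)^{4}},$$
and the integrand here is exactly the target integrand, so $I = \frac{18}{\left(a + 1\right)^{4}}$.

Setting $a = \frac{1}{3}$:
$$I = \frac{729}{128}.$$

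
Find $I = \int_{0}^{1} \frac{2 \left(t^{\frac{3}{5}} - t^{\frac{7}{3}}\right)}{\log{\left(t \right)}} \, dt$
$\log{\left(\frac{144}{625} \right)}$

Introduce a parameter $a$ in the exponent: let $I(a) = \int_{0}^{1} \frac{2 \left(- t^{\frac{7}{3}} + t^{a}\right)}{\log{\left(t \right)}} \, dt$.

Since $\dfrac{\partial}{\partial a}\,t^{a} = t^{a} \ln t$, the $\ln t$ in the denominator cancels and
$$\frac{dI}{da} = \int_{0}^{1} 2 t^{a} \, dt = 2 \left[\frac{t^{a+1}}{a+1}\right]_0^1 = \frac{2}{a + 1}.$$

Integrating with respect to $a$ gives $I(a) = \log{\left(\frac{9 \left(a + 1\right)^{2}}{100} \right)} + C$.

At $a = \frac{7}{3}$ the integrand is identically $0$, so $I(\frac{7}{3}) = 0$. The closed form gives $0$, hence $C = 0$.

Setting $a = \frac{3}{5}$:
$$I = \log{\left(\frac{144}{625} \right)}.$$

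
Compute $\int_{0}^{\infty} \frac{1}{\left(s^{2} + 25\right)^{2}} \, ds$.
$\frac{\pi}{500}$

Start from the standard arctangent integral
$$J(a) = \int_{0}^{\infty} \frac{1}{a^{2} + s^{2}} \, ds = \frac{\pi}{2 a}.$$

Differentiating under the integral sign with respect to $a$,
$$\frac{dJ}{da} = \int_{0}^{\infty} - \frac{2 a}{\left(a^{2} + s^{2}\right)^{2}} \, ds = - \frac{\pi}{2 a^{2}},$$
so $\int_{0}^{\infty} \frac{1}{\left(a^{2} + s^{2}\right)^{2}} \, ds = \frac{\pi}{4 a^{3}}$.

Setting $a = 5$:
$$I = \frac{\pi}{500}.$$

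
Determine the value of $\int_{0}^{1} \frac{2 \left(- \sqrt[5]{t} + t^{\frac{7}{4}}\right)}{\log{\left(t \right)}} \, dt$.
$\log{\left(\frac{3025}{576} \right)}$

Replace the exponent $\frac{7}{4}$ by a parameter $a$: let $I(a) = \int_{0}^{1} \frac{2 \left(- \sqrt[5]{t} + t^{a}\right)}{\log{\left(t \right)}} \, dt$.

Since $\dfrac{\partial}{\partial a}\,t^{a} = t^{a} \ln t$, the $\ln t$ in the denominator cancels and
$$\frac{dI}{da} = \int_{0}^{1} 2 t^{a} \, dt = 2 \left[\frac{t^{a+1}}{a+1}\right]_0^1 = \frac{2}{a + 1}.$$

Integrating with respect to $a$ gives $I(a) = \log{\left(\frac{25 \left(a + 1\right)^{2}}{36} \right)} + C$.

At $a = \frac{1}{5}$ the integrand is identically $0$, so $I(\frac{1}{5}) = 0$. The closed form gives $0$, hence $C = 0$.

Setting $a = \frac{7}{4}$:
$$I = \log{\left(\frac{3025}{576} \right)}.$$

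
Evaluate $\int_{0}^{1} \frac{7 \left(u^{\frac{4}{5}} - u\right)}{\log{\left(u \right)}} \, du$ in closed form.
$- \log{\left(\frac{10000000}{4782969} \right)}$

Consider the one-parameter family: let $I(a) = \int_{0}^{1} \frac{7 \left(u^{\frac{4}{5}} - u^{a}\right)}{\log{\left(u \right)}} \, du$.

Since $\dfrac{\partial}{\partial a}\,u^{a} = u^{a} \ln u$, the $\ln u$ in the denominator cancels and
$$\frac{dI}{da} = \int_{0}^{1} -7 u^{a} \, du = -7 \left[\frac{u^{a+1}}{a+1}\right]_0^1 = - \frac{7}{a + 1}.$$

Integrating with respect to $a$ gives $I(a) = - \log{\left(\frac{78125 \left(a + 1\right)^{7}}{4782969} \right)} + C$.

At $a = \frac{4}{5}$ the integrand is identically $0$, so $I(\frac{4}{5}) = 0$. The closed form gives $0$, hence $C = 0$.

Setting $a = 1$:
$$I = - \log{\left(\frac{10000000}{4782969} \right)}.$$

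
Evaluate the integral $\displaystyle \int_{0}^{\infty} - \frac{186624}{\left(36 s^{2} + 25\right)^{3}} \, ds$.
$- \frac{5832 \pi}{3125}$

Start from the standard arctangent integral
$$J(a) = \int_{0}^{\infty} - \frac{4}{a^{2} + s^{2}} \, ds = - \frac{2 \pi}{a}.$$

Differentiating under the integral sign with respect to $a$,
$$\frac{dJ}{da} = \int_{0}^{\infty} \frac{8 a}{\left(a^{2} + s^{2}\right)^{2}} \, ds = \frac{2 \pi}{a^{2}},$$
so $\int_{0}^{\infty} - \frac{4}{\left(a^{2} + s^{2}\right)^{2}} \, ds = - \frac{\pi}{a^{3}}$.

Repeating — each differentiation of $1/(s^2+a^2)^j$ produces $-2ja/(s^2+a^2)^{j+1}$ — and dividing through by $-2ja$ at each step yields, after $2$ differentiations in total,
$$\int_{0}^{\infty} - \frac{4}{\left(a^{2} + s^{2}\right)^{3}} \, ds = - \frac{3 \pi}{4 a^{5}}.$$

Setting $a = \frac{5}{6}$:
$$I = - \frac{5832 \pi}{3125}.$$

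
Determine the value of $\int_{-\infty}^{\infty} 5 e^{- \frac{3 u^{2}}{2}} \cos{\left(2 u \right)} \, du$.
$\frac{5 \sqrt{6} \sqrt{\pi}}{3 e^{\frac{2}{3}}}$

Treat the cosine frequency as a parameter and define $I(b) = \int_{-\infty}^{\infty} 5 e^{- \frac{3 u^{2}}{2}} \cos{\left(b u \right)} \, du$.

Differentiating under the integral sign,
$$I'(b) = \int_{-\infty}^{\infty} - 5 u e^{- \frac{3 u^{2}}{2}} \sin{\left(b u \right)} \, du.$$

Integrate $\int_{-\infty}^{\infty} u \sin(b u)\, e^{- \frac{3 u^{2}}{2}}\, du$ by parts with $w = \sin(b u)$ and $dv = u\, e^{- \frac{3 u^{2}}{2}}\, du$, giving $v = - \frac{e^{- \frac{3 u^{2}}{2}}}{3}$. The boundary term vanishes and
$$\int_{-\infty}^{\infty} u \sin(b u)\, e^{- \frac{3 u^{2}}{2}}\, du = \frac{b}{3} \int_{-\infty}^{\infty} \cos(b u)\, e^{- \frac{3 u^{2}}{2}}\, du,$$
so $I'(b) = - \frac{b}{3}\, I(b)$.

This is a separable first-order ODE; solving with the initial condition $I(0) = \int_{-\infty}^{\infty} 5 e^{- \frac{3 u^{2}}{2}}\,du = \frac{5 \sqrt{6} \sqrt{\pi}}{3}$ gives
$$I(b) = \frac{5 \sqrt{6} \sqrt{\pi} e^{- \frac{b^{2}}{6}}}{3}.$$

Setting $b = 2$:
$$I = \frac{5 \sqrt{6} \sqrt{\pi}}{3 e^{\frac{2}{3}}}.$$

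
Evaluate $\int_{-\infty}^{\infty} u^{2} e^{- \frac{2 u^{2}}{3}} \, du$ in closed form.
$\frac{3 \sqrt{6} \sqrt{\pi}}{8}$

Start from the elementary integral
$$J(a) = \int_{-\infty}^{\infty} e^{- a u^{2}} \, du = \frac{\sqrt{\pi}}{\sqrt{a}}.$$

Differentiating under the integral sign brings down a factor of $(-u^2)$:
$$\frac{dJ}{da} = \int_{-\infty}^{\infty} - u^{2} e^{- a u^{2}} \, du = - \frac{\sqrt{\pi}}{2 a^{\frac{3}{2}}}.$$

The integral on the left is $-I$, so $I = \frac{\sqrt{\pi}}{2 a^{\frac{3}{2}}}$.

Setting $a = \frac{2}{3}$:
$$I = \frac{3 \sqrt{6} \sqrt{\pi}}{8}.$$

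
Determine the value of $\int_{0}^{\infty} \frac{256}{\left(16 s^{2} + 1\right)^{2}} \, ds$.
$16 \pi$

Begin with the known result
$$J(a) = \int_{0}^{\infty} \frac{1}{a^{2} + s^{2}} \, ds = \frac{\pi}{2 a}.$$

Differentiating under the integral sign with respect to $a$,
$$\frac{dJ}{da} = \int_{0}^{\infty} - \frac{2 a}{\left(a^{2} + s^{2}\right)^{2}} \, ds = - \frac{\pi}{2 a^{2}},$$
so $\int_{0}^{\infty} \frac{1}{\left(a^{2} + s^{2}\right)^{2}} \, ds = \frac{\pi}{4 a^{3}}$.

Setting $a = \frac{1}{4}$:
$$I = 16 \pi.$$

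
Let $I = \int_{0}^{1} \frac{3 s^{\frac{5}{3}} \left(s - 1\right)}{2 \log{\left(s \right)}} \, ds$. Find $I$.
$- \log{\left(\frac{16 \sqrt{22}}{121} \right)}$

Introduce a parameter $a$ in the exponent: let $I(a) = \int_{0}^{1} \frac{3 \left(s^{\frac{8}{3}} - s^{a}\right)}{2 \log{\left(s \right)}} \, ds$.

Since $\dfrac{\partial}{\partial a}\,s^{a} = s^{a} \ln s$, the $\ln s$ in the denominator cancels and
$$\frac{dI}{da} = \int_{0}^{1} - \frac{3}{2} s^{a} \, ds = - \frac{3}{2} \left[\frac{s^{a+1}}{a+1}\right]_0^1 = - \frac{3}{2 a + 2}.$$

Integrating with respect to $a$ gives $I(a) = - \log{\left(\frac{3 \sqrt{33} \left(a + 1\right)^{\frac{3}{2}}}{121} \right)} + C$.

At $a = \frac{8}{3}$ the integrand is identically $0$, so $I(\frac{8}{3}) = 0$. The closed form gives $0$, hence $C = 0$.

Setting $a = \frac{5}{3}$:
$$I = - \log{\left(\frac{16 \sqrt{22}}{121} \right)}.$$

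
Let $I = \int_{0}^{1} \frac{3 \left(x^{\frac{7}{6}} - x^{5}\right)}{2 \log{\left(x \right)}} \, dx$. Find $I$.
$\log{\left(\frac{13 \sqrt{13}}{216} \right)}$

Introduce a parameter $a$ in the exponent: let $I(a) = \int_{0}^{1} \frac{3 \left(- x^{5} + x^{a}\right)}{2 \log{\left(x \right)}} \, dx$.

Since $\dfrac{\partial}{\partial a}\,x^{a} = x^{a} \ln x$, the $\ln x$ in the denominator cancels and
$$\frac{dI}{da} = \int_{0}^{1} \frac{3}{2} x^{a} \, dx = \frac{3}{2} \left[\frac{x^{a+1}}{a+1}\right]_0^1 = \frac{3}{2 \left(a + 1\right)}.$$

Integrating with respect to $a$ gives $I(a) = \frac{3 \log{\left(a + 1 \right)}}{2} - \frac{3 \log{\left(6 \right)}}{2} + C$.

At $a = 5$ the integrand is identically $0$, so $I(5) = 0$. The closed form gives $0$, hence $C = 0$.

Setting $a = \frac{7}{6}$:
$$I = \log{\left(\frac{13 \sqrt{13}}{216} \right)}.$$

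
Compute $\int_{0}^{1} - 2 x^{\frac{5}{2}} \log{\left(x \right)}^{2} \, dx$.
$- \frac{32}{343}$

Begin with the known integral
$$J(a) = \int_{0}^{1} - 2 x^{a} \, dx = - \frac{2}{a + 1}.$$

Differentiating under the integral sign brings down a factor of $\ln x$:
$$\frac{dJ}{da} = \int_{0}^{1} - 2 x^{a} \log{\left(x \right)} \, dx = \frac{2}{\left(a + 1\right)^{2}}.$$

Repeating twice in total — each differentiation brings down another $\ln x$ — gives
$$\frac{d^{2}J}{da^{2}} = \int_{0}^{1} - 2 x^{a} \log{\left(x \right)}^{2} \, dx = - \frac{4}{\left(a + 1\right)^{3}},$$
and the integrand here is exactly the target integrand, so $I = - \frac{4}{\left(a + 1\right)^{3}}$.

Setting $a = \frac{5}{2}$:
$$I = - \frac{32}{343}.$$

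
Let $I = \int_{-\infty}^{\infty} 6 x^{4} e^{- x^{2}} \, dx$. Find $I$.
$\frac{9 \sqrt{\pi}}{2}$

Start from the elementary integral
$$J(a) = \int_{-\infty}^{\infty} 6 e^{- a x^{2}} \, dx = \frac{6 \sqrt{\pi}}{\sqrt{a}}.$$

Differentiating under the integral sign brings down a factor of $(-x^2)$:
$$\frac{dJ}{da} = \int_{-\infty}^{\infty} - 6 x^{2} e^{- a x^{2}} \, dx = - \frac{3 \sqrt{\pi}}{a^{\frac{3}{2}}}.$$

Repeating twice in total — each differentiation brings down another $(-x^2)$ — gives
$$\frac{d^{2}J}{da^{2}} = \int_{-\infty}^{\infty} 6 x^{4} e^{- a x^{2}} \, dx = \frac{9 \sqrt{\pi}}{2 a^{\frac{5}{2}}},$$
and the integrand here is exactly the target integrand, so $I = \frac{9 \sqrt{\pi}}{2 a^{\frac{5}{2}}}$.

Setting $a = 1$:
$$I = \frac{9 \sqrt{\pi}}{2}.$$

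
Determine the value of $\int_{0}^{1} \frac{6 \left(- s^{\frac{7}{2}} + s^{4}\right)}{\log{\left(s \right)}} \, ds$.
$\log{\left(\frac{1000000}{531441} \right)}$

Introduce a parameter $a$ in the exponent: let $I(a) = \int_{0}^{1} \frac{6 \left(s^{4} - s^{a}\right)}{\log{\left(s \right)}} \, ds$.

Since $\dfrac{\partial}{\partial a}\,s^{a} = s^{a} \ln s$, the $\ln s$ in the denominator cancels and
$$\frac{dI}{da} = \int_{0}^{1} -6 s^{a} \, ds = -6 \left[\frac{s^{a+1}}{a+1}\right]_0^1 = - \frac{6}{a + 1}.$$

Integrating with respect to $a$ gives $I(a) = \log{\left(\frac{15625}{\left(a + 1\right)^{6}} \right)} + C$.

At $a = 4$ the integrand is identically $0$, so $I(4) = 0$. The closed form gives $0$, hence $C = 0$.

Setting $a = \frac{7}{2}$:
$$I = \log{\left(\frac{1000000}{531441} \right)}.$$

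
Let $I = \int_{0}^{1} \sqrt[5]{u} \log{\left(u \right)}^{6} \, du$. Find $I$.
$\frac{390625}{1944}$

Start from the elementary integral
$$J(a) = \int_{0}^{1} u^{a} \, du = \frac{1}{a + 1}.$$

Differentiating under the integral sign brings down a factor of $\ln u$:
$$\frac{dJ}{da} = \int_{0}^{1} u^{a} \log{\left(u \right)} \, du = - \frac{1}{\left(a + 1\right)^{2}}.$$

Repeating $6$ times in total — each differentiation brings down another $\ln u$ — gives
$$\frac{d^{6}J}{da^{6}} = \int_{0}^{1} u^{a} \log{\left(u \right)}^{6} \, du = \frac{720}{\left(a + 1\right)^{7}},$$
and the integrand here is exactly the target integrand, so $I = \frac{720}{\left(a + 1\right)^{7}}$.

Setting $a = \frac{1}{5}$:
$$I = \frac{390625}{1944}.$$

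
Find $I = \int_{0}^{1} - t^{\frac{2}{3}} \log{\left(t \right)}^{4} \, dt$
$- \frac{5832}{3125}$

Start from the elementary integral
$$J(a) = \int_{0}^{1} - t^{a} \, dt = - \frac{1}{a + 1}.$$

Differentiating under the integral sign brings down a factor of $\ln t$:
$$\frac{dJ}{da} = \int_{0}^{1} - t^{a} \log{\left(t \right)} \, dt = \frac{1}{\left(a + 1\right)^{2}}.$$

Repeating $4$ times in total — each differentiation brings down another $\ln t$ — gives
$$\frac{d^{4}J}{da^{4}} = \int_{0}^{1} - t^{a} \log{\left(t \right)}^{4} \, dt = - \frac{24}{\left(a + 1\right)^{5}},$$
and the integrand here is exactly the target integrand, so $I = - \frac{24}{\left(a + 1\right)^{5}}$.

Setting $a = \frac{2}{3}$:
$$I = - \frac{5832}{3125}.$$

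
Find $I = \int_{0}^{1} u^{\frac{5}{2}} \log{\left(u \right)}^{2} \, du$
$\frac{16}{343}$

Consider the simpler parametrised integral
$$J(a) = \int_{0}^{1} u^{a} \, du = \frac{1}{a + 1}.$$

Differentiating under the integral sign brings down a factor of $\ln u$:
$$\frac{dJ}{da} = \int_{0}^{1} u^{a} \log{\left(u \right)} \, du = - \frac{1}{\left(a + 1\right)^{2}}.$$

Repeating twice in total — each differentiation brings down another $\ln u$ — gives
$$\frac{d^{2}J}{da^{2}} = \int_{0}^{1} u^{a} \log{\left(u \right)}^{2} \, du = \frac{2}{\left(a + 1\right)^{3}},$$
and the integrand here is exactly the target integrand, so $I = \frac{2}{\left(a + 1\right)^{3}}$.

Setting $a = \frac{5}{2}$:
$$I = \frac{16}{343}.$$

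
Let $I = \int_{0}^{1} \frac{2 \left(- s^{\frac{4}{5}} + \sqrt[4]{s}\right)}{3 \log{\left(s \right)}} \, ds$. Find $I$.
$\log{\left(\frac{5 \sqrt[3]{180}}{36} \right)}$

Consider the one-parameter family: let $I(a) = \int_{0}^{1} \frac{2 \left(- s^{\frac{4}{5}} + s^{a}\right)}{3 \log{\left(s \right)}} \, ds$.

Since $\dfrac{\partial}{\partial a}\,s^{a} = s^{a} \ln s$, the $\ln s$ in the denominator cancels and
$$\frac{dI}{da} = \int_{0}^{1} \frac{2}{3} s^{a} \, ds = \frac{2}{3} \left[\frac{s^{a+1}}{a+1}\right]_0^1 = \frac{2}{3 \left(a + 1\right)}.$$

Integrating with respect to $a$ gives $I(a) = \log{\left(\frac{15^{\frac{2}{3}} \left(a + 1\right)^{\frac{2}{3}}}{9} \right)} + C$.

At $a = \frac{4}{5}$ the integrand is identically $0$, so $I(\frac{4}{5}) = 0$. The closed form gives $0$, hence $C = 0$.

Setting $a = \frac{1}{4}$:
$$I = \log{\left(\frac{5 \sqrt[3]{180}}{36} \right)}.$$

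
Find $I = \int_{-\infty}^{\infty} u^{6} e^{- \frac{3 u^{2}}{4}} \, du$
$\frac{80 \sqrt{3} \sqrt{\pi}}{27}$

Start from the elementary integral
$$J(a) = \int_{-\infty}^{\infty} e^{- a u^{2}} \, du = \frac{\sqrt{\pi}}{\sqrt{a}}.$$

Differentiating under the integral sign brings down a factor of $(-u^2)$:
$$\frac{dJ}{da} = \int_{-\infty}^{\infty} - u^{2} e^{- a u^{2}} \, du = - \frac{\sqrt{\pi}}{2 a^{\frac{3}{2}}}.$$

Repeating $3$ times in total — each differentiation brings down another $(-u^2)$ — gives
$$\frac{d^{3}J}{da^{3}} = \int_{-\infty}^{\infty} - u^{6} e^{- a u^{2}} \, du = - \frac{15 \sqrt{\pi}}{8 a^{\frac{7}{2}}},$$
and the integrand here is $(-1)^{3}$ times the target integrand, so $I = (-1)^{3}\,\frac{d^{3}J}{da^{3}} = \frac{15 \sqrt{\pi}}{8 a^{\frac{7}{2}}}$.

Setting $a = \frac{3}{4}$:
$$I = \frac{80 \sqrt{3} \sqrt{\pi}}{27}.$$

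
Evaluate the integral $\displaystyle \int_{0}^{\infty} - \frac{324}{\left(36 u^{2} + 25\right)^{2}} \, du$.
$- \frac{27 \pi}{250}$

Start from the standard arctangent integral
$$J(a) = \int_{0}^{\infty} - \frac{1}{4 \left(a^{2} + u^{2}\right)} \, du = - \frac{\pi}{8 a}.$$

Differentiating under the integral sign with respect to $a$,
$$\frac{dJ}{da} = \int_{0}^{\infty} \frac{a}{2 \left(a^{2} + u^{2}\right)^{2}} \, du = \frac{\pi}{8 a^{2}},$$
so $\int_{0}^{\infty} - \frac{1}{4 \left(a^{2} + u^{2}\right)^{2}} \, du = - \frac{\pi}{16 a^{3}}$.

Setting $a = \frac{5}{6}$:
$$I = - \frac{27 \pi}{250}.$$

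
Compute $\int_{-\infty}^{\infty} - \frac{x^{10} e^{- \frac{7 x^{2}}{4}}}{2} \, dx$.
$- \frac{4320 \sqrt{7} \sqrt{\pi}}{16807}$

Begin with the known integral
$$J(a) = \int_{-\infty}^{\infty} - \frac{e^{- a x^{2}}}{2} \, dx = - \frac{\sqrt{\pi}}{2 \sqrt{a}}.$$

Differentiating under the integral sign brings down a factor of $(-x^2)$:
$$\frac{dJ}{da} = \int_{-\infty}^{\infty} \frac{x^{2} e^{- a x^{2}}}{2} \, dx = \frac{\sqrt{\pi}}{4 a^{\frac{3}{2}}}.$$

Repeating $5$ times in total — each differentiation brings down another $(-x^2)$ — gives
$$\frac{d^{5}J}{da^{5}} = \int_{-\infty}^{\infty} \frac{x^{10} e^{- a x^{2}}}{2} \, dx = \frac{945 \sqrt{\pi}}{64 a^{\frac{11}{2}}},$$
and the integrand here is $(-1)^{5}$ times the target integrand, so $I = (-1)^{5}\,\frac{d^{5}J}{da^{5}} = - \frac{945 \sqrt{\pi}}{64 a^{\frac{11}{2}}}$.

Setting $a = \frac{7}{4}$:
$$I = - \frac{4320 \sqrt{7} \sqrt{\pi}}{16807}.$$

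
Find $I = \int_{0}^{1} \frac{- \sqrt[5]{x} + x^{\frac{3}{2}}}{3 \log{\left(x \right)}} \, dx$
$\log{\left(\frac{\sqrt[3]{18} \cdot 5^{\frac{2}{3}}}{6} \right)}$

Consider the one-parameter family: let $I(a) = \int_{0}^{1} \frac{- \sqrt[5]{x} + x^{a}}{3 \log{\left(x \right)}} \, dx$.

Since $\dfrac{\partial}{\partial a}\,x^{a} = x^{a} \ln x$, the $\ln x$ in the denominator cancels and
$$\frac{dI}{da} = \int_{0}^{1} \frac{1}{3} x^{a} \, dx = \frac{1}{3} \left[\frac{x^{a+1}}{a+1}\right]_0^1 = \frac{1}{3 \left(a + 1\right)}.$$

Integrating with respect to $a$ gives $I(a) = \frac{\log{\left(a + 1 \right)}}{3} - \frac{\log{\left(6 \right)}}{3} + \frac{\log{\left(5 \right)}}{3} + C$.

At $a = \frac{1}{5}$ the integrand is identically $0$, so $I(\frac{1}{5}) = 0$. The closed form gives $0$, hence $C = 0$.

Setting $a = \frac{3}{2}$:
$$I = \log{\left(\frac{\sqrt[3]{18} \cdot 5^{\frac{2}{3}}}{6} \right)}.$$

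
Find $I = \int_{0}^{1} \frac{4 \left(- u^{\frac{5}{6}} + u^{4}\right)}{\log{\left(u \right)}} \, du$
$\log{\left(\frac{810000}{14641} \right)}$

Consider the one-parameter family: let $I(a) = \int_{0}^{1} \frac{4 \left(- u^{\frac{5}{6}} + u^{a}\right)}{\log{\left(u \right)}} \, du$.

Since $\dfrac{\partial}{\partial a}\,u^{a} = u^{a} \ln u$, the $\ln u$ in the denominator cancels and
$$\frac{dI}{da} = \int_{0}^{1} 4 u^{a} \, du = 4 \left[\frac{u^{a+1}}{a+1}\right]_0^1 = \frac{4}{a + 1}.$$

Integrating with respect to $a$ gives $I(a) = \log{\left(\frac{1296 \left(a + 1\right)^{4}}{14641} \right)} + C$.

At $a = \frac{5}{6}$ the integrand is identically $0$, so $I(\frac{5}{6}) = 0$. The closed form gives $0$, hence $C = 0$.

Setting $a = 4$:
$$I = \log{\left(\frac{810000}{14641} \right)}.$$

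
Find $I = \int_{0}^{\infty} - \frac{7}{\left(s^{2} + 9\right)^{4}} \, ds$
$- \frac{35 \pi}{69984}$

Recall the elementary integral
$$J(a) = \int_{0}^{\infty} - \frac{7}{a^{2} + s^{2}} \, ds = - \frac{7 \pi}{2 a}.$$

Differentiating under the integral sign with respect to $a$,
$$\frac{dJ}{da} = \int_{0}^{\infty} \frac{14 a}{\left(a^{2} + s^{2}\right)^{2}} \, ds = \frac{7 \pi}{2 a^{2}},$$
so $\int_{0}^{\infty} - \frac{7}{\left(a^{2} + s^{2}\right)^{2}} \, ds = - \frac{7 \pi}{4 a^{3}}$.

Repeating — each differentiation of $1/(s^2+a^2)^j$ produces $-2ja/(s^2+a^2)^{j+1}$ — and dividing through by $-2ja$ at each step yields, after $3$ differentiations in total,
$$\int_{0}^{\infty} - \frac{7}{\left(a^{2} + s^{2}\right)^{4}} \, ds = - \frac{35 \pi}{32 a^{7}}.$$

Setting $a = 3$:
$$I = - \frac{35 \pi}{69984}.$$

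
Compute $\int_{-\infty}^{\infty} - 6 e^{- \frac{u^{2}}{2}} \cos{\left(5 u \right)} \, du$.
$- \frac{6 \sqrt{2} \sqrt{\pi}}{e^{\frac{25}{2}}}$

Let $b$ denote the cosine frequency and define $I(b) = \int_{-\infty}^{\infty} - 6 e^{- \frac{u^{2}}{2}} \cos{\left(b u \right)} \, du$.

Differentiating under the integral sign,
$$I'(b) = \int_{-\infty}^{\infty} 6 u e^{- \frac{u^{2}}{2}} \sin{\left(b u \right)} \, du.$$

Integrate $\int_{-\infty}^{\infty} u \sin(b u)\, e^{- \frac{u^{2}}{2}}\, du$ by parts with $w = \sin(b u)$ and $dv = u\, e^{- \frac{u^{2}}{2}}\, du$, giving $v = - e^{- \frac{u^{2}}{2}}$. The boundary term vanishes and
$$\int_{-\infty}^{\infty} u \sin(b u)\, e^{- \frac{u^{2}}{2}}\, du = b \int_{-\infty}^{\infty} \cos(b u)\, e^{- \frac{u^{2}}{2}}\, du,$$
so $I'(b) = - b\, I(b)$.

This is a separable first-order ODE; solving with the initial condition $I(0) = \int_{-\infty}^{\infty} - 6 e^{- \frac{u^{2}}{2}}\,du = - 6 \sqrt{2} \sqrt{\pi}$ gives
$$I(b) = - 6 \sqrt{2} \sqrt{\pi} e^{- \frac{b^{2}}{2}}.$$

Setting $b = 5$:
$$I = - \frac{6 \sqrt{2} \sqrt{\pi}}{e^{\frac{25}{2}}}.$$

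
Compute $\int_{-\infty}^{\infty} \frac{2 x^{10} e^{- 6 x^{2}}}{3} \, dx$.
$\frac{35 \sqrt{6} \sqrt{\pi}}{82944}$

Start from the elementary integral
$$J(a) = \int_{-\infty}^{\infty} \frac{2 e^{- a x^{2}}}{3} \, dx = \frac{2 \sqrt{\pi}}{3 \sqrt{a}}.$$

Differentiating under the integral sign brings down a factor of $(-x^2)$:
$$\frac{dJ}{da} = \int_{-\infty}^{\infty} - \frac{2 x^{2} e^{- a x^{2}}}{3} \, dx = - \frac{\sqrt{\pi}}{3 a^{\frac{3}{2}}}.$$

Repeating $5$ times in total — each differentiation brings down another $(-x^2)$ — gives
$$\frac{d^{5}J}{da^{5}} = \int_{-\infty}^{\infty} - \frac{2 x^{10} e^{- a x^{2}}}{3} \, dx = - \frac{315 \sqrt{\pi}}{16 a^{\frac{11}{2}}},$$
and the integrand here is $(-1)^{5}$ times the target integrand, so $I = (-1)^{5}\,\frac{d^{5}J}{da^{5}} = \frac{315 \sqrt{\pi}}{16 a^{\frac{11}{2}}}$.

Setting $a = 6$:
$$I = \frac{35 \sqrt{6} \sqrt{\pi}}{82944}.$$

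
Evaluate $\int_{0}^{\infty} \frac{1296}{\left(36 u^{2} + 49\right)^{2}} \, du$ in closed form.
$\frac{54 \pi}{343}$

Recall the elementary integral
$$J(a) = \int_{0}^{\infty} \frac{1}{a^{2} + u^{2}} \, du = \frac{\pi}{2 a}.$$

Differentiating under the integral sign with respect to $a$,
$$\frac{dJ}{da} = \int_{0}^{\infty} - \frac{2 a}{\left(a^{2} + u^{2}\right)^{2}} \, du = - \frac{\pi}{2 a^{2}},$$
so $\int_{0}^{\infty} \frac{1}{\left(a^{2} + u^{2}\right)^{2}} \, du = \frac{\pi}{4 a^{3}}$.

Setting $a = \frac{7}{6}$:
$$I = \frac{54 \pi}{343}.$$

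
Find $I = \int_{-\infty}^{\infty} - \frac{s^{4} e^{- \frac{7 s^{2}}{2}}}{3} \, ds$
$- \frac{\sqrt{14} \sqrt{\pi}}{343}$

Begin with the known integral
$$J(a) = \int_{-\infty}^{\infty} - \frac{e^{- a s^{2}}}{3} \, ds = - \frac{\sqrt{\pi}}{3 \sqrt{a}}.$$

Differentiating under the integral sign brings down a factor of $(-s^2)$:
$$\frac{dJ}{da} = \int_{-\infty}^{\infty} \frac{s^{2} e^{- a s^{2}}}{3} \, ds = \frac{\sqrt{\pi}}{6 a^{\frac{3}{2}}}.$$

Repeating twice in total — each differentiation brings down another $(-s^2)$ — gives
$$\frac{d^{2}J}{da^{2}} = \int_{-\infty}^{\infty} - \frac{s^{4} e^{- a s^{2}}}{3} \, ds = - \frac{\sqrt{\pi}}{4 a^{\frac{5}{2}}},$$
and the integrand here is exactly the target integrand, so $I = - \frac{\sqrt{\pi}}{4 a^{\frac{5}{2}}}$.

Setting $a = \frac{7}{2}$:
$$I = - \frac{\sqrt{14} \sqrt{\pi}}{343}.$$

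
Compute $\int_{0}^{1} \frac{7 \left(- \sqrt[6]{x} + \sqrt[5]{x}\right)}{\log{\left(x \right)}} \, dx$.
$\log{\left(\frac{78364164096}{64339296875} \right)}$

Introduce a parameter $a$ in the exponent: let $I(a) = \int_{0}^{1} \frac{7 \left(- \sqrt[6]{x} + x^{a}\right)}{\log{\left(x \right)}} \, dx$.

Since $\dfrac{\partial}{\partial a}\,x^{a} = x^{a} \ln x$, the $\ln x$ in the denominator cancels and
$$\frac{dI}{da} = \int_{0}^{1} 7 x^{a} \, dx = 7 \left[\frac{x^{a+1}}{a+1}\right]_0^1 = \frac{7}{a + 1}.$$

Integrating with respect to $a$ gives $I(a) = \log{\left(\frac{279936 \left(a + 1\right)^{7}}{823543} \right)} + C$.

At $a = \frac{1}{6}$ the integrand is identically $0$, so $I(\frac{1}{6}) = 0$. The closed form gives $0$, hence $C = 0$.

Setting $a = \frac{1}{5}$:
$$I = \log{\left(\frac{78364164096}{64339296875} \right)}.$$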